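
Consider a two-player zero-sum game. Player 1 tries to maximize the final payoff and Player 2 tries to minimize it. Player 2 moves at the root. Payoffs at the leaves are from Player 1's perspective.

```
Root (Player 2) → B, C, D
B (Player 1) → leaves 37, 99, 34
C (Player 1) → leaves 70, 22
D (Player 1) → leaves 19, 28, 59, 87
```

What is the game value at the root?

B (Player 1): max(37, 99, 34) = 99
C (Player 1): max(70, 22) = 70
D (Player 1): max(19, 28, 59, 87) = 87
Root (Player 2): min(99, 70, 87) = 70

70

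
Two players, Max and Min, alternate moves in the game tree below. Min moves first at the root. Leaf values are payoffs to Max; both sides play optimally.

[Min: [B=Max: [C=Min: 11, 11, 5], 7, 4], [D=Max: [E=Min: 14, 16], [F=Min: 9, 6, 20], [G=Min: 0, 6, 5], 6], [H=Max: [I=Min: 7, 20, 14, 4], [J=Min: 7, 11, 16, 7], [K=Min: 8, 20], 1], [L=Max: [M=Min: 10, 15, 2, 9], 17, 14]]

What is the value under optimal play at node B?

7

C: min(11, 11, 5) = 5
B: max(5, 7, 4) = 7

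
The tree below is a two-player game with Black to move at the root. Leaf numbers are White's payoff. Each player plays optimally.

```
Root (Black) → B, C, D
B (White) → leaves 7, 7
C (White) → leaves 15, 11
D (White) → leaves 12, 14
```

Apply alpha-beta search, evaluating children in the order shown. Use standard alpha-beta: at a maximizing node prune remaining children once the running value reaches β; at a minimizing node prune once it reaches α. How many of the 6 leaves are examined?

4

B [α=-∞,β=+∞]: v=7
C [α=-∞,β=7]: v=15 after child 1 ≥ β → β-cutoff, skip 1
D [α=-∞,β=7]: v=12 after child 1 ≥ β → β-cutoff, skip 1
Root [α=-∞,β=+∞]: v=7
Leaves evaluated: 4 of 6.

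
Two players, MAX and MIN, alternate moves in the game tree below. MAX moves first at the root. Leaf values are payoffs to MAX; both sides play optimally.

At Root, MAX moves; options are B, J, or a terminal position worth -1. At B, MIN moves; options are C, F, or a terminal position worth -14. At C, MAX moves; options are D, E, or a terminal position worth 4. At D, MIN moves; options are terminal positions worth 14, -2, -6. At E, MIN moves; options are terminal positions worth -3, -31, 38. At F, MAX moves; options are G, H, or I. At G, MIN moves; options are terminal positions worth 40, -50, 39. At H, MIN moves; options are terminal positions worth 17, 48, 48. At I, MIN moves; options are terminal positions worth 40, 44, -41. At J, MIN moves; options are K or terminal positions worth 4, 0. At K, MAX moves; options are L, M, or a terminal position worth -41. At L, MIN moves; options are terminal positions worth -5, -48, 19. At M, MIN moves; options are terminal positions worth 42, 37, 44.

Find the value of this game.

0

D (MIN): min(14, -2, -6) = -6
E (MIN): min(-3, -31, 38) = -31
C (MAX): max(-6, -31, 4) = 4
G (MIN): min(40, -50, 39) = -50
H (MIN): min(17, 48, 48) = 17
I (MIN): min(40, 44, -41) = -41
F (MAX): max(-50, 17, -41) = 17
B (MIN): min(4, 17, -14) = -14
L (MIN): min(-5, -48, 19) = -48
M (MIN): min(42, 37, 44) = 37
K (MAX): max(-48, 37, -41) = 37
J (MIN): min(37, 4, 0) = 0
Root (MAX): max(-14, 0, -1) = 0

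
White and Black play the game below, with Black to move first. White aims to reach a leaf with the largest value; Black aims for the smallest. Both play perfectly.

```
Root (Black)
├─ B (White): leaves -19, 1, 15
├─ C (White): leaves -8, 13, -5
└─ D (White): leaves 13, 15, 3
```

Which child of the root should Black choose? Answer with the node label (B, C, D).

C

B (White): max(-19, 1, 15) = 15
C (White): max(-8, 13, -5) = 13
D (White): max(13, 15, 3) = 15
Root (Black): min(15, 13, 15) = 13
Black picks the child with the lowest value: C (value 13).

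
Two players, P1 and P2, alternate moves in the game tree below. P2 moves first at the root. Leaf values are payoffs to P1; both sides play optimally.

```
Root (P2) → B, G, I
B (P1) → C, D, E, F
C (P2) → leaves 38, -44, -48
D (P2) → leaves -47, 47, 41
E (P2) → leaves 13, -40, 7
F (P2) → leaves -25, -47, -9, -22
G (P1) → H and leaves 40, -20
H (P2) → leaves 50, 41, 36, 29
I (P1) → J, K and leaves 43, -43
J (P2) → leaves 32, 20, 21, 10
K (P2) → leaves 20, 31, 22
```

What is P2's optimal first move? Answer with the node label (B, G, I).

C (P2): min(38, -44, -48) = -48
D (P2): min(-47, 47, 41) = -47
E (P2): min(13, -40, 7) = -40
F (P2): min(-25, -47, -9, -22) = -47
B (P1): max(-48, -47, -40, -47) = -40
H (P2): min(50, 41, 36, 29) = 29
G (P1): max(29, 40, -20) = 40
J (P2): min(32, 20, 21, 10) = 10
K (P2): min(20, 31, 22) = 20
I (P1): max(10, 20, 43, -43) = 43
Root (P2): min(-40, 40, 43) = -40
P2 picks the child with the lowest value: B (value -40).

B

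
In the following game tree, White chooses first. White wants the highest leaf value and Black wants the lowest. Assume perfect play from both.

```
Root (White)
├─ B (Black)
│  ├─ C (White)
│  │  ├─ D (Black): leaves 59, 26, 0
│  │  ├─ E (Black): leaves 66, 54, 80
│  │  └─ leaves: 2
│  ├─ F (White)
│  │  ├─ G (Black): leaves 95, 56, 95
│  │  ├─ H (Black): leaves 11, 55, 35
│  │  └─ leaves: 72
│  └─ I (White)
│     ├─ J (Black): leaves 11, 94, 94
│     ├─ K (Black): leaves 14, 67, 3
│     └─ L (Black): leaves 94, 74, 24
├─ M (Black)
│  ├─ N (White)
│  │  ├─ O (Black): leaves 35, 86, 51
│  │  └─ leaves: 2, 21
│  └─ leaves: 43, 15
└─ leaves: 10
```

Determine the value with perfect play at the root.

24

D (Black): min(59, 26, 0) = 0
E (Black): min(66, 54, 80) = 54
C (White): max(0, 54, 2) = 54
G (Black): min(95, 56, 95) = 56
H (Black): min(11, 55, 35) = 11
F (White): max(56, 11, 72) = 72
J (Black): min(11, 94, 94) = 11
K (Black): min(14, 67, 3) = 3
L (Black): min(94, 74, 24) = 24
I (White): max(11, 3, 24) = 24
B (Black): min(54, 72, 24) = 24
O (Black): min(35, 86, 51) = 35
N (White): max(35, 2, 21) = 35
M (Black): min(35, 43, 15) = 15
Root (White): max(24, 15, 10) = 24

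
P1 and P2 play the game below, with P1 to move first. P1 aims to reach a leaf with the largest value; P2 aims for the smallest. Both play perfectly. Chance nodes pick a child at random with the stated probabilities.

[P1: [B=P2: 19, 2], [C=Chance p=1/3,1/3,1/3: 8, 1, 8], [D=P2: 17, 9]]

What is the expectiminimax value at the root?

9

B (P2): min(19, 2) = 2
C (Chance): 1/3·8 + 1/3·1 + 1/3·8 = 5.67
D (P2): min(17, 9) = 9
Root (P1): max(2, 5.67, 9) = 9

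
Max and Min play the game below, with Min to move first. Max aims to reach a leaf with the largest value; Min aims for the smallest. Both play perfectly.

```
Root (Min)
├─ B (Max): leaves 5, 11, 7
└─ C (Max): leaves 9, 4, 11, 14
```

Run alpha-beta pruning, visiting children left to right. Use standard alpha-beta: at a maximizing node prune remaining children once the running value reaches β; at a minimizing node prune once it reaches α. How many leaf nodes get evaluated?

6

B [α=-∞,β=+∞]: v=11
C [α=-∞,β=11]: v=11 after child 3 ≥ β → β-cutoff, skip 1
Root [α=-∞,β=+∞]: v=11
Leaves evaluated: 6 of 7.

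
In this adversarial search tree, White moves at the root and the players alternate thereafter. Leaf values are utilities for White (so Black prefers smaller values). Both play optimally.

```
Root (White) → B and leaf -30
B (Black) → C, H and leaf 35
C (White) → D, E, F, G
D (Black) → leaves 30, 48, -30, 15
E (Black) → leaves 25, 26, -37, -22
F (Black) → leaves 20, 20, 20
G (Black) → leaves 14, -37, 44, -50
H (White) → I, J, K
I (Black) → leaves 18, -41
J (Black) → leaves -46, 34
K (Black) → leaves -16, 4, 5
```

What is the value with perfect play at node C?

D: min(30, 48, -30, 15) = -30
E: min(25, 26, -37, -22) = -37
F: min(20, 20, 20) = 20
G: min(14, -37, 44, -50) = -50
C: max(-30, -37, 20, -50) = 20

20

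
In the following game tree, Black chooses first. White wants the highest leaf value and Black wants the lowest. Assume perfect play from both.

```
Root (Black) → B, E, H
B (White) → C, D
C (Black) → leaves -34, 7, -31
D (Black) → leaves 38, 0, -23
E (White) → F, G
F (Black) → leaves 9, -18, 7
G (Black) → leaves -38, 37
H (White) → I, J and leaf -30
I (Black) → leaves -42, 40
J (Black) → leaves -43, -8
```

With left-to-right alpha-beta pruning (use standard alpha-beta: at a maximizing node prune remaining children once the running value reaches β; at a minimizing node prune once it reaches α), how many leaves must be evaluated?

13

C [α=-∞,β=+∞]: v=-34
D [α=-34,β=+∞]: v=-23
B [α=-∞,β=+∞]: v=-23
F [α=-∞,β=-23]: v=-18
E [α=-∞,β=-23]: v=-18 after child 1 ≥ β → β-cutoff, skip 1
I [α=-∞,β=-23]: v=-42
J [α=-42,β=-23]: v=-43 after child 1 ≤ α → α-cutoff, skip 1
H [α=-∞,β=-23]: v=-30
Root [α=-∞,β=+∞]: v=-30
Leaves evaluated: 13 of 16.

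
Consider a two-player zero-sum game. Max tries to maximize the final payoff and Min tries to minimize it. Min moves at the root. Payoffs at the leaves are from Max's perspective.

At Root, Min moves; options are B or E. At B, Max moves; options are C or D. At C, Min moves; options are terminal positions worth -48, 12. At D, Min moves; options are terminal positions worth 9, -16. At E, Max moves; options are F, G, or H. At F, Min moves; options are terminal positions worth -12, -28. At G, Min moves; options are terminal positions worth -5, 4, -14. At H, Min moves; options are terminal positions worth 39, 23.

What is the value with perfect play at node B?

C: min(-48, 12) = -48
D: min(9, -16) = -16
B: max(-48, -16) = -16

-16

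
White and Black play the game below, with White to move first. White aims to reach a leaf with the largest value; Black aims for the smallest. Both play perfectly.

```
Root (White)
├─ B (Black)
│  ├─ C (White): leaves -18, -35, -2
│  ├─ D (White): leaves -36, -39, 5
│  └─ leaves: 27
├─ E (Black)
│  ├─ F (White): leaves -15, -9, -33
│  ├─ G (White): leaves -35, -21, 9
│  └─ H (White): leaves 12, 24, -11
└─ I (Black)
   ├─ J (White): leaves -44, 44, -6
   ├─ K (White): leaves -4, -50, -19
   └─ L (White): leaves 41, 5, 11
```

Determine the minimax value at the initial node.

C (White): max(-18, -35, -2) = -2
D (White): max(-36, -39, 5) = 5
B (Black): min(-2, 5, 27) = -2
F (White): max(-15, -9, -33) = -9
G (White): max(-35, -21, 9) = 9
H (White): max(12, 24, -11) = 24
E (Black): min(-9, 9, 24) = -9
J (White): max(-44, 44, -6) = 44
K (White): max(-4, -50, -19) = -4
L (White): max(41, 5, 11) = 41
I (Black): min(44, -4, 41) = -4
Root (White): max(-2, -9, -4) = -2

-2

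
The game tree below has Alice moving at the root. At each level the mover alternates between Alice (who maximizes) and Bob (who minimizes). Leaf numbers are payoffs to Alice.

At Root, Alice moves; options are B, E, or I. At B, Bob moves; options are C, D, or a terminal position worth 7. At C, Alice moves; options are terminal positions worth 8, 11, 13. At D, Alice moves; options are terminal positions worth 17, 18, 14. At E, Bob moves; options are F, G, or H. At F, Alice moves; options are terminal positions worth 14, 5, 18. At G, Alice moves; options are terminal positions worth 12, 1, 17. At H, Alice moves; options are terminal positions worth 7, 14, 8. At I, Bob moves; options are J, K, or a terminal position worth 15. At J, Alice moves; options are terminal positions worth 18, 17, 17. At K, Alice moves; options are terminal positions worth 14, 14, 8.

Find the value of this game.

14

C (Alice): max(8, 11, 13) = 13
D (Alice): max(17, 18, 14) = 18
B (Bob): min(13, 18, 7) = 7
F (Alice): max(14, 5, 18) = 18
G (Alice): max(12, 1, 17) = 17
H (Alice): max(7, 14, 8) = 14
E (Bob): min(18, 17, 14) = 14
J (Alice): max(18, 17, 17) = 18
K (Alice): max(14, 14, 8) = 14
I (Bob): min(18, 14, 15) = 14
Root (Alice): max(7, 14, 14) = 14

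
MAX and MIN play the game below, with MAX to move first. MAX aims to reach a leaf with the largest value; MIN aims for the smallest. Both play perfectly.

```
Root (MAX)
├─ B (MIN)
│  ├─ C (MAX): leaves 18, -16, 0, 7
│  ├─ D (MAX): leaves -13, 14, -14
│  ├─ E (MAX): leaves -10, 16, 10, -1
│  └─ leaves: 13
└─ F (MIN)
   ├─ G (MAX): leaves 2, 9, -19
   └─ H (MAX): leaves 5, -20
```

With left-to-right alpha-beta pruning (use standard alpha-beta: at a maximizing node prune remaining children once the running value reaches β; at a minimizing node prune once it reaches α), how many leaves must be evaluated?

C [α=-∞,β=+∞]: v=18
D [α=-∞,β=18]: v=14
E [α=-∞,β=14]: v=16 after child 2 ≥ β → β-cutoff, skip 2
B [α=-∞,β=+∞]: v=13
G [α=13,β=+∞]: v=9
F [α=13,β=+∞]: v=9 after child 1 ≤ α → α-cutoff, skip 1
Root [α=-∞,β=+∞]: v=13
Leaves evaluated: 13 of 17.

13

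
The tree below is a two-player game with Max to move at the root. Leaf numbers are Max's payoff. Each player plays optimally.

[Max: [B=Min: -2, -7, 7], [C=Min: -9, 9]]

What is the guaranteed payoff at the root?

B (Min): min(-2, -7, 7) = -7
C (Min): min(-9, 9) = -9
Root (Max): max(-7, -9) = -7

-7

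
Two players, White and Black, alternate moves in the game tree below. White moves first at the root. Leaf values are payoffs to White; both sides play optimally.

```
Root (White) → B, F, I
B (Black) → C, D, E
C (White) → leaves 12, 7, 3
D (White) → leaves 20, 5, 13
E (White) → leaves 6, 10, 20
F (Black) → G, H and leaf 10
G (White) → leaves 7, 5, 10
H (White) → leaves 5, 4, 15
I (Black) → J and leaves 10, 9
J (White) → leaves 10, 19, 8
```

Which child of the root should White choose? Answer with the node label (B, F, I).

C (White): max(12, 7, 3) = 12
D (White): max(20, 5, 13) = 20
E (White): max(6, 10, 20) = 20
B (Black): min(12, 20, 20) = 12
G (White): max(7, 5, 10) = 10
H (White): max(5, 4, 15) = 15
F (Black): min(10, 15, 10) = 10
J (White): max(10, 19, 8) = 19
I (Black): min(19, 10, 9) = 9
Root (White): max(12, 10, 9) = 12
White picks the child with the highest value: B (value 12).

B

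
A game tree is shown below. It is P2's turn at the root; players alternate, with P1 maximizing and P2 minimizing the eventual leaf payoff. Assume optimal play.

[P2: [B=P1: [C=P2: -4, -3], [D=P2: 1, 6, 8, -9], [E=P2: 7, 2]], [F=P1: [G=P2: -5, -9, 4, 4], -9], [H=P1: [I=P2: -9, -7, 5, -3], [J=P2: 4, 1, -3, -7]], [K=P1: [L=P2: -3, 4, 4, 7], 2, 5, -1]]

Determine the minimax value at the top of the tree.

-9

C (P2): min(-4, -3) = -4
D (P2): min(1, 6, 8, -9) = -9
E (P2): min(7, 2) = 2
B (P1): max(-4, -9, 2) = 2
G (P2): min(-5, -9, 4, 4) = -9
F (P1): max(-9, -9) = -9
I (P2): min(-9, -7, 5, -3) = -9
J (P2): min(4, 1, -3, -7) = -7
H (P1): max(-9, -7) = -7
L (P2): min(-3, 4, 4, 7) = -3
K (P1): max(-3, 2, 5, -1) = 5
Root (P2): min(2, -9, -7, 5) = -9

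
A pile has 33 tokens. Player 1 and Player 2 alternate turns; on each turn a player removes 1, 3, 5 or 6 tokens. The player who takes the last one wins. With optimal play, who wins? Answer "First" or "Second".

Mark each pile size as W (mover wins) or L (mover loses):
i:   0  1  2  3  4  5  6  7  8  9 10 11 12 13 14 15 16 17 18 19 20 21 22 23 24 25 26 27 28 29 30 31 32 33
     L  W  L  W  L  W  W  W  W  W  W  L  W  L  W  L  W  W  W  W  W  W  L  W  L  W  L  W  W  W  W  W  W  L
Position 33 is L, so the second player wins.

Second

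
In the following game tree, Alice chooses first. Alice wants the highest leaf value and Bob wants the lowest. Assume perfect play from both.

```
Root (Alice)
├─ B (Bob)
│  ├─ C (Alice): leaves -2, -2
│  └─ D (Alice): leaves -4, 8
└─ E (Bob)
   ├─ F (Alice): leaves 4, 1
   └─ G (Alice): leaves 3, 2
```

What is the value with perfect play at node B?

-2

C: max(-2, -2) = -2
D: max(-4, 8) = 8
B: min(-2, 8) = -2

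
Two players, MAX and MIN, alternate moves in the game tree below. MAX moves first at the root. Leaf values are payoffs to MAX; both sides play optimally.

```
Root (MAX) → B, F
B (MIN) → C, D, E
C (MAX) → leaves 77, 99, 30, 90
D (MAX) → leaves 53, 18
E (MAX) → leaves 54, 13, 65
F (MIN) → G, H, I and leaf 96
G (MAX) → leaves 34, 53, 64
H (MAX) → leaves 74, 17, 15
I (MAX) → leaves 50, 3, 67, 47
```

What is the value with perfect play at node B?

53

C: max(77, 99, 30, 90) = 99
D: max(53, 18) = 53
E: max(54, 13, 65) = 65
B: min(99, 53, 65) = 53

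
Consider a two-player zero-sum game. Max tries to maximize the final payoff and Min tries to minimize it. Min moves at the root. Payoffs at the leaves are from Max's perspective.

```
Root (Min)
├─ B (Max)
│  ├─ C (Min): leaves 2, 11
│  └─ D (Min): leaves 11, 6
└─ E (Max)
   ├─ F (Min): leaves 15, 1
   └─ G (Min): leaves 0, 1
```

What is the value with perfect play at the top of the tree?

C (Min): min(2, 11) = 2
D (Min): min(11, 6) = 6
B (Max): max(2, 6) = 6
F (Min): min(15, 1) = 1
G (Min): min(0, 1) = 0
E (Max): max(1, 0) = 1
Root (Min): min(6, 1) = 1

1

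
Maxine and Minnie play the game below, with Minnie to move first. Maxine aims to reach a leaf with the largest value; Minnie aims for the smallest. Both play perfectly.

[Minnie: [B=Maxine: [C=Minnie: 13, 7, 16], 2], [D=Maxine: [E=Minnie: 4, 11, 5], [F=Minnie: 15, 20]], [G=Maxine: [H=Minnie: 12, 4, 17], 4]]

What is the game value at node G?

4

H: min(12, 4, 17) = 4
G: max(4, 4) = 4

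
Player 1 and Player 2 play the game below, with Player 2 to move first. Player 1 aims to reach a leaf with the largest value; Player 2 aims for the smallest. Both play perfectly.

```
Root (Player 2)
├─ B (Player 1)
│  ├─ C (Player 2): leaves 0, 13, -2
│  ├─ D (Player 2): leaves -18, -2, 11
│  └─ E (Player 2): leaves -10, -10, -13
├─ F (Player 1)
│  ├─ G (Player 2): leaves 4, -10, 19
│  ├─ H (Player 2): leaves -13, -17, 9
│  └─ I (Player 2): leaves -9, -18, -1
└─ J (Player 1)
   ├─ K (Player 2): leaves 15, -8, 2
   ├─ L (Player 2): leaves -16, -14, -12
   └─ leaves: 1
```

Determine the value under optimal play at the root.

C (Player 2): min(0, 13, -2) = -2
D (Player 2): min(-18, -2, 11) = -18
E (Player 2): min(-10, -10, -13) = -13
B (Player 1): max(-2, -18, -13) = -2
G (Player 2): min(4, -10, 19) = -10
H (Player 2): min(-13, -17, 9) = -17
I (Player 2): min(-9, -18, -1) = -18
F (Player 1): max(-10, -17, -18) = -10
K (Player 2): min(15, -8, 2) = -8
L (Player 2): min(-16, -14, -12) = -16
J (Player 1): max(-8, -16, 1) = 1
Root (Player 2): min(-2, -10, 1) = -10

-10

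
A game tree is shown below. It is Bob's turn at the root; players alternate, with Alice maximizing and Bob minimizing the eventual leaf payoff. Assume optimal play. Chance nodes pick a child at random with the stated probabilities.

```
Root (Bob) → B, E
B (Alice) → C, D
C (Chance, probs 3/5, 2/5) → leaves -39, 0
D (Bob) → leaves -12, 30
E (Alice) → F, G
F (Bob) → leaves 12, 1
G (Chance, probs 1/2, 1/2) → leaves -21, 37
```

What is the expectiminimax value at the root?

-12

C (Chance): 3/5·-39 + 2/5·0 = -23.4
D (Bob): min(-12, 30) = -12
B (Alice): max(-23.4, -12) = -12
F (Bob): min(12, 1) = 1
G (Chance): 1/2·-21 + 1/2·37 = 8
E (Alice): max(1, 8) = 8
Root (Bob): min(-12, 8) = -12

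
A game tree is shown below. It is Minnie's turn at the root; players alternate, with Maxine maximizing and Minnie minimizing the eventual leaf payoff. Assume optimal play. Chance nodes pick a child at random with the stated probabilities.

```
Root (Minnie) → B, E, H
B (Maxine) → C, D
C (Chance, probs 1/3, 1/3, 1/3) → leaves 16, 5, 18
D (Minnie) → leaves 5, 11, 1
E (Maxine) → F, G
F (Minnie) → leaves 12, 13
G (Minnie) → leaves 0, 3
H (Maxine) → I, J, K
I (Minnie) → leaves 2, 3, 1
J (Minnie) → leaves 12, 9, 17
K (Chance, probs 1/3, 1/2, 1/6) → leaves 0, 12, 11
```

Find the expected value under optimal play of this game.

9

C (Chance): 1/3·16 + 1/3·5 + 1/3·18 = 13
D (Minnie): min(5, 11, 1) = 1
B (Maxine): max(13, 1) = 13
F (Minnie): min(12, 13) = 12
G (Minnie): min(0, 3) = 0
E (Maxine): max(12, 0) = 12
I (Minnie): min(2, 3, 1) = 1
J (Minnie): min(12, 9, 17) = 9
K (Chance): 1/3·0 + 1/2·12 + 1/6·11 = 7.83
H (Maxine): max(1, 9, 7.83) = 9
Root (Minnie): min(13, 12, 9) = 9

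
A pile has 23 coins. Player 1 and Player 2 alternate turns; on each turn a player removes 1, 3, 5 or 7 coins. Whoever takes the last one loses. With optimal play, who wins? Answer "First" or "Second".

Positions where the player to move wins (W) vs loses (L):
i:   0  1  2  3  4  5  6  7  8  9 10 11 12 13 14 15 16 17 18 19 20 21 22 23
     W  L  W  L  W  L  W  L  W  L  W  L  W  L  W  L  W  L  W  L  W  L  W  L
Position 23 is L, so the second player wins.

Second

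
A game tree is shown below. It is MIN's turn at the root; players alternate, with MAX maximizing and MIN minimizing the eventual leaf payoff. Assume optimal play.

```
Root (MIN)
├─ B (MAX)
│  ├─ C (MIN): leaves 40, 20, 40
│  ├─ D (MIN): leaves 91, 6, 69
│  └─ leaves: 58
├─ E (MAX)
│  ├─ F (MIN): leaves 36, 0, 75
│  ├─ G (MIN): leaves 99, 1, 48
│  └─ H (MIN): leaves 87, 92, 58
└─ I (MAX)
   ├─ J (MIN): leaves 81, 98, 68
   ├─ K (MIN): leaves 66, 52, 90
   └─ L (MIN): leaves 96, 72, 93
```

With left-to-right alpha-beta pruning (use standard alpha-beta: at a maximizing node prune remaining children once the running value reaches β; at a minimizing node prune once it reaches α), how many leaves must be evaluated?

C [α=-∞,β=+∞]: v=20
D [α=20,β=+∞]: v=6 after child 2 ≤ α → α-cutoff, skip 1
B [α=-∞,β=+∞]: v=58
F [α=-∞,β=58]: v=0
G [α=0,β=58]: v=1
H [α=1,β=58]: v=58
E [α=-∞,β=58]: v=58
J [α=-∞,β=58]: v=68
I [α=-∞,β=58]: v=68 after child 1 ≥ β → β-cutoff, skip 2
Root [α=-∞,β=+∞]: v=58
Leaves evaluated: 18 of 25.

18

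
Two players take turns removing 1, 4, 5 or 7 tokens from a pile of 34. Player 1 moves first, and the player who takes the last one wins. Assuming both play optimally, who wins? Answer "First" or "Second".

Second

Compute winning (W) and losing (L) positions by backward induction:
i:   0  1  2  3  4  5  6  7  8  9 10 11 12 13 14 15 16 17 18 19 20 21 22 23 24 25 26 27 28 29 30 31 32 33 34
     L  W  L  W  W  W  W  W  L  W  L  W  W  W  W  W  L  W  L  W  W  W  W  W  L  W  L  W  W  W  W  W  L  W  L
Position 34 is L, so the second player wins.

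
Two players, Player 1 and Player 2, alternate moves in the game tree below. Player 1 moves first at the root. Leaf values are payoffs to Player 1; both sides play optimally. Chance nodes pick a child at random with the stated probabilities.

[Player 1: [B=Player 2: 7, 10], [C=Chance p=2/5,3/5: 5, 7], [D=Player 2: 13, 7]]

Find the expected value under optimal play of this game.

B (Player 2): min(7, 10) = 7
C (Chance): 2/5·5 + 3/5·7 = 6.2
D (Player 2): min(13, 7) = 7
Root (Player 1): max(7, 6.2, 7) = 7

7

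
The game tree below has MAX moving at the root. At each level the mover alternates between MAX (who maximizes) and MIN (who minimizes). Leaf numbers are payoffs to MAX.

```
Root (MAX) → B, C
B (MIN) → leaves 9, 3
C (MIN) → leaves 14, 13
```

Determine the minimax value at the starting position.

B (MIN): min(9, 3) = 3
C (MIN): min(14, 13) = 13
Root (MAX): max(3, 13) = 13

13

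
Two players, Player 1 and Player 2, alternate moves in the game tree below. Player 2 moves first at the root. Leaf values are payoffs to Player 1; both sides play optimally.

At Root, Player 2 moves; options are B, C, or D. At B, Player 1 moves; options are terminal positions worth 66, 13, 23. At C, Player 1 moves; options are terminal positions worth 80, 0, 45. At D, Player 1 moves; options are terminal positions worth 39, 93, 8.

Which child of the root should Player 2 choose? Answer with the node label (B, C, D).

B

B (Player 1): max(66, 13, 23) = 66
C (Player 1): max(80, 0, 45) = 80
D (Player 1): max(39, 93, 8) = 93
Root (Player 2): min(66, 80, 93) = 66
Player 2 picks the child with the lowest value: B (value 66).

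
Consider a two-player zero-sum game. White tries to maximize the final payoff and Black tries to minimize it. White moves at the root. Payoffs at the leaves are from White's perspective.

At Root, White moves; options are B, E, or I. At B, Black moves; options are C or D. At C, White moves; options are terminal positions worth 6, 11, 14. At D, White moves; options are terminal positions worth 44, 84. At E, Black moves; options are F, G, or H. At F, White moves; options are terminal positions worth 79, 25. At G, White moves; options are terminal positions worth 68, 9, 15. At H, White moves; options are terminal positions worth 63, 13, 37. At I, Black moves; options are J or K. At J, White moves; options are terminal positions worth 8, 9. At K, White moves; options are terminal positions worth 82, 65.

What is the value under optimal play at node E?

63

F: max(79, 25) = 79
G: max(68, 9, 15) = 68
H: max(63, 13, 37) = 63
E: min(79, 68, 63) = 63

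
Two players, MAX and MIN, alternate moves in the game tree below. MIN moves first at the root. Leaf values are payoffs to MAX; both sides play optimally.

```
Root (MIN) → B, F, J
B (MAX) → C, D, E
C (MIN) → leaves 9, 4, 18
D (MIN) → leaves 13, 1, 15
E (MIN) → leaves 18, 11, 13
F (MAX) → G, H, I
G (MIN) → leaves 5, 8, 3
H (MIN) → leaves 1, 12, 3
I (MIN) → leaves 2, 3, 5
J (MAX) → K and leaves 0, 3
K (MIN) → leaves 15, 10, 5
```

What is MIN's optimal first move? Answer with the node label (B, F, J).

C (MIN): min(9, 4, 18) = 4
D (MIN): min(13, 1, 15) = 1
E (MIN): min(18, 11, 13) = 11
B (MAX): max(4, 1, 11) = 11
G (MIN): min(5, 8, 3) = 3
H (MIN): min(1, 12, 3) = 1
I (MIN): min(2, 3, 5) = 2
F (MAX): max(3, 1, 2) = 3
K (MIN): min(15, 10, 5) = 5
J (MAX): max(5, 0, 3) = 5
Root (MIN): min(11, 3, 5) = 3
MIN picks the child with the lowest value: F (value 3).

F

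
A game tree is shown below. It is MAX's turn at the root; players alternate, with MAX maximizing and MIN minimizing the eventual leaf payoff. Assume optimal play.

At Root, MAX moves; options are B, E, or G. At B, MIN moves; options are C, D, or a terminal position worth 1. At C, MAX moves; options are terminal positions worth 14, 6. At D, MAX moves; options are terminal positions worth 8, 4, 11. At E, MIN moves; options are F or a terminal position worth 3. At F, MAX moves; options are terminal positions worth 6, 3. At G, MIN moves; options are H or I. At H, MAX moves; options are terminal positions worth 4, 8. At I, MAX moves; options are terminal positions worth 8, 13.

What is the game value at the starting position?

8

C (MAX): max(14, 6) = 14
D (MAX): max(8, 4, 11) = 11
B (MIN): min(14, 11, 1) = 1
F (MAX): max(6, 3) = 6
E (MIN): min(6, 3) = 3
H (MAX): max(4, 8) = 8
I (MAX): max(8, 13) = 13
G (MIN): min(8, 13) = 8
Root (MAX): max(1, 3, 8) = 8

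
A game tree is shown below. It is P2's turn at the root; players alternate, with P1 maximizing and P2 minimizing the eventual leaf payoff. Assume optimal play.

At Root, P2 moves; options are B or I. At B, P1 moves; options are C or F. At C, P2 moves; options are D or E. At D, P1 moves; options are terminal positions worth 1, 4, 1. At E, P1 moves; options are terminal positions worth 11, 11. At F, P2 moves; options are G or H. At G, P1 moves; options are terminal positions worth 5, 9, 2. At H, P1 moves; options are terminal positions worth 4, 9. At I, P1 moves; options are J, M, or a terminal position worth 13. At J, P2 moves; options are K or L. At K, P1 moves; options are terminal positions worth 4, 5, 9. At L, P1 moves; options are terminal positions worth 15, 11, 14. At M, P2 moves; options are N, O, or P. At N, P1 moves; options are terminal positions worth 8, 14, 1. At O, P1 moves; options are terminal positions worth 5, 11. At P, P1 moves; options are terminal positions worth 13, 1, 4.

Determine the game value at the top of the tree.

D (P1): max(1, 4, 1) = 4
E (P1): max(11, 11) = 11
C (P2): min(4, 11) = 4
G (P1): max(5, 9, 2) = 9
H (P1): max(4, 9) = 9
F (P2): min(9, 9) = 9
B (P1): max(4, 9) = 9
K (P1): max(4, 5, 9) = 9
L (P1): max(15, 11, 14) = 15
J (P2): min(9, 15) = 9
N (P1): max(8, 14, 1) = 14
O (P1): max(5, 11) = 11
P (P1): max(13, 1, 4) = 13
M (P2): min(14, 11, 13) = 11
I (P1): max(9, 11, 13) = 13
Root (P2): min(9, 13) = 9

9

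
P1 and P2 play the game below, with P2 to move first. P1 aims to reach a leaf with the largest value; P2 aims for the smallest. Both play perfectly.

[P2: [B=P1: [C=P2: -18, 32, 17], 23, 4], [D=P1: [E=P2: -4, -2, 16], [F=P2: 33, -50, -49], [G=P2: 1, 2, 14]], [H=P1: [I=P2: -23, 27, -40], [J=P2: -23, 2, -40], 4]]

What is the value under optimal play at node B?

23

C: min(-18, 32, 17) = -18
B: max(-18, 23, 4) = 23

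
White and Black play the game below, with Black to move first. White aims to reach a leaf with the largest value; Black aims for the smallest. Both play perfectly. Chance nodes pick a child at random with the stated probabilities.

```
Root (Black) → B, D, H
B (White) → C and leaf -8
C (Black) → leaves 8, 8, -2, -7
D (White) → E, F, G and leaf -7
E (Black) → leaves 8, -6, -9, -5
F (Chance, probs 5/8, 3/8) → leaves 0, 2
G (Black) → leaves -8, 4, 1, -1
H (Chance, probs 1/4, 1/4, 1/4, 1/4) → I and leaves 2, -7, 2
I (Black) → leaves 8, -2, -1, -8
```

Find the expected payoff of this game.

-7

C (Black): min(8, 8, -2, -7) = -7
B (White): max(-7, -8) = -7
E (Black): min(8, -6, -9, -5) = -9
F (Chance): 5/8·0 + 3/8·2 = 0.75
G (Black): min(-8, 4, 1, -1) = -8
D (White): max(-9, 0.75, -8, -7) = 0.75
I (Black): min(8, -2, -1, -8) = -8
H (Chance): 1/4·-8 + 1/4·2 + 1/4·-7 + 1/4·2 = -2.75
Root (Black): min(-7, 0.75, -2.75) = -7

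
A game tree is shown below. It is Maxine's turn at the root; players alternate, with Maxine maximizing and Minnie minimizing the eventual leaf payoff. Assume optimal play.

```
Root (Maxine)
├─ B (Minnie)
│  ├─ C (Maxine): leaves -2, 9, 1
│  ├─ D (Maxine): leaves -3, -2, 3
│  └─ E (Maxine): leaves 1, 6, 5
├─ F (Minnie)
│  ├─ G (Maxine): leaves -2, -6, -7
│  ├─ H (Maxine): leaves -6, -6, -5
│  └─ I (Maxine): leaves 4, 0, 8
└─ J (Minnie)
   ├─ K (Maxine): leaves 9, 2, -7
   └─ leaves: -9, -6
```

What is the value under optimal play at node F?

-5

G: max(-2, -6, -7) = -2
H: max(-6, -6, -5) = -5
I: max(4, 0, 8) = 8
F: min(-2, -5, 8) = -5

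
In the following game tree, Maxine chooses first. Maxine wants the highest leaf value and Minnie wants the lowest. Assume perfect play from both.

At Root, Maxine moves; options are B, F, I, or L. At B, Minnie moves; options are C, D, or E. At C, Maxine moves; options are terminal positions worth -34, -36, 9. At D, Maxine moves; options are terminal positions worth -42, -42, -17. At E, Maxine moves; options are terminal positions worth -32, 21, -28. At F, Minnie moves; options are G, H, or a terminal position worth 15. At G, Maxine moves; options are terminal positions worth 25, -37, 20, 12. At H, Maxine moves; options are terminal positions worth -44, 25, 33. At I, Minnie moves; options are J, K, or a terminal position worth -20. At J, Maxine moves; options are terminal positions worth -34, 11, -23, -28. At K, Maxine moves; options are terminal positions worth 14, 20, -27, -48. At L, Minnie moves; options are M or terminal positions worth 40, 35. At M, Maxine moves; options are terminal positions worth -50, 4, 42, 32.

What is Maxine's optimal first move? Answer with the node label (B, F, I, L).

L

C (Maxine): max(-34, -36, 9) = 9
D (Maxine): max(-42, -42, -17) = -17
E (Maxine): max(-32, 21, -28) = 21
B (Minnie): min(9, -17, 21) = -17
G (Maxine): max(25, -37, 20, 12) = 25
H (Maxine): max(-44, 25, 33) = 33
F (Minnie): min(25, 33, 15) = 15
J (Maxine): max(-34, 11, -23, -28) = 11
K (Maxine): max(14, 20, -27, -48) = 20
I (Minnie): min(11, 20, -20) = -20
M (Maxine): max(-50, 4, 42, 32) = 42
L (Minnie): min(42, 40, 35) = 35
Root (Maxine): max(-17, 15, -20, 35) = 35
Maxine picks the child with the highest value: L (value 35).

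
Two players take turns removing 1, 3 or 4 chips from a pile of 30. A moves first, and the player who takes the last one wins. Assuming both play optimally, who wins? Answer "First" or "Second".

Second

i:   0  1  2  3  4  5  6  7  8  9 10 11 12 13 14 15 16 17 18 19 20 21 22 23 24 25 26 27 28 29 30
     L  W  L  W  W  W  W  L  W  L  W  W  W  W  L  W  L  W  W  W  W  L  W  L  W  W  W  W  L  W  L
Position 30 is L, so the second player wins.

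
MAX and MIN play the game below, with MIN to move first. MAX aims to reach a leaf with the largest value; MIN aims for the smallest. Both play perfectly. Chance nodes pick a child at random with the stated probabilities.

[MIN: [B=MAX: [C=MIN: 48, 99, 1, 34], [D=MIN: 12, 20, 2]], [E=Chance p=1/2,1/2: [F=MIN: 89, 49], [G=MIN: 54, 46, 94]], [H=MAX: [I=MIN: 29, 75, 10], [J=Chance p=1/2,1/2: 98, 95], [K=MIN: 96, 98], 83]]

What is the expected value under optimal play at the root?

C (MIN): min(48, 99, 1, 34) = 1
D (MIN): min(12, 20, 2) = 2
B (MAX): max(1, 2) = 2
F (MIN): min(89, 49) = 49
G (MIN): min(54, 46, 94) = 46
E (Chance): 1/2·49 + 1/2·46 = 47.5
I (MIN): min(29, 75, 10) = 10
J (Chance): 1/2·98 + 1/2·95 = 96.5
K (MIN): min(96, 98) = 96
H (MAX): max(10, 96.5, 96, 83) = 96.5
Root (MIN): min(2, 47.5, 96.5) = 2

2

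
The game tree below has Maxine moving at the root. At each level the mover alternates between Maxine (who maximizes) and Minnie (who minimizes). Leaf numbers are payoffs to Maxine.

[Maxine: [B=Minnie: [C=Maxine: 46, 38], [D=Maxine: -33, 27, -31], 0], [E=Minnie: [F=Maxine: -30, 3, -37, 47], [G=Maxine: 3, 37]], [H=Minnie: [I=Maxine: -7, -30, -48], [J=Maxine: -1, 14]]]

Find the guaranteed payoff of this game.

C (Maxine): max(46, 38) = 46
D (Maxine): max(-33, 27, -31) = 27
B (Minnie): min(46, 27, 0) = 0
F (Maxine): max(-30, 3, -37, 47) = 47
G (Maxine): max(3, 37) = 37
E (Minnie): min(47, 37) = 37
I (Maxine): max(-7, -30, -48) = -7
J (Maxine): max(-1, 14) = 14
H (Minnie): min(-7, 14) = -7
Root (Maxine): max(0, 37, -7) = 37

37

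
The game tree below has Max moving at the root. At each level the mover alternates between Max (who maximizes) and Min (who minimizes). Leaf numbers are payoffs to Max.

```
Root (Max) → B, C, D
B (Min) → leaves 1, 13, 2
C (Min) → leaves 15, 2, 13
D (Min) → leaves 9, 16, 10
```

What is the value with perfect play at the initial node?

9

B (Min): min(1, 13, 2) = 1
C (Min): min(15, 2, 13) = 2
D (Min): min(9, 16, 10) = 9
Root (Max): max(1, 2, 9) = 9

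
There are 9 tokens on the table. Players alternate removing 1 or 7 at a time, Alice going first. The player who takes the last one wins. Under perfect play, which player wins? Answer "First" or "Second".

First

Positions where the player to move wins (W) vs loses (L):
i:   0  1  2  3  4  5  6  7  8  9
     L  W  L  W  L  W  L  W  L  W
Position 9 is W, so the first player wins.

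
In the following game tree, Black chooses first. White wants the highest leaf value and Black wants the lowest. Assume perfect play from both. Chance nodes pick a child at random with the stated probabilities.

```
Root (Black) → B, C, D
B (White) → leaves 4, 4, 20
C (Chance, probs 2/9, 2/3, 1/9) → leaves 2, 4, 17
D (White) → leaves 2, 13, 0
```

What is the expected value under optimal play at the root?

B (White): max(4, 4, 20) = 20
C (Chance): 2/9·2 + 2/3·4 + 1/9·17 = 5
D (White): max(2, 13, 0) = 13
Root (Black): min(20, 5, 13) = 5

5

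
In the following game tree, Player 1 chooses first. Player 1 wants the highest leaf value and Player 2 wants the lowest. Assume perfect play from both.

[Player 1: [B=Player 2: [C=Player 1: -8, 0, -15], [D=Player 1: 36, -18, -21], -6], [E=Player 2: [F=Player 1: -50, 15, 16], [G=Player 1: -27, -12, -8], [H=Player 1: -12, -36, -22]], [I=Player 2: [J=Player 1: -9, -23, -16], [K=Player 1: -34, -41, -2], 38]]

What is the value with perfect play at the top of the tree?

-6

C (Player 1): max(-8, 0, -15) = 0
D (Player 1): max(36, -18, -21) = 36
B (Player 2): min(0, 36, -6) = -6
F (Player 1): max(-50, 15, 16) = 16
G (Player 1): max(-27, -12, -8) = -8
H (Player 1): max(-12, -36, -22) = -12
E (Player 2): min(16, -8, -12) = -12
J (Player 1): max(-9, -23, -16) = -9
K (Player 1): max(-34, -41, -2) = -2
I (Player 2): min(-9, -2, 38) = -9
Root (Player 1): max(-6, -12, -9) = -6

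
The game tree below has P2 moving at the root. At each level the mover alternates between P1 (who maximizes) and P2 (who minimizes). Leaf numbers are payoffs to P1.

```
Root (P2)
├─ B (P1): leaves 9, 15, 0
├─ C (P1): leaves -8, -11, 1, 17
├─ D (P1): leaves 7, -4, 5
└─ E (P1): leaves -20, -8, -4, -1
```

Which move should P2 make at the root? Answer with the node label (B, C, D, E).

E

B (P1): max(9, 15, 0) = 15
C (P1): max(-8, -11, 1, 17) = 17
D (P1): max(7, -4, 5) = 7
E (P1): max(-20, -8, -4, -1) = -1
Root (P2): min(15, 17, 7, -1) = -1
P2 picks the child with the lowest value: E (value -1).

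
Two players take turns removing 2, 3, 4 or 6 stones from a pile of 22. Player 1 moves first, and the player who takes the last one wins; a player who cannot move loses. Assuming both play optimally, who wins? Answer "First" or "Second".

i:   0  1  2  3  4  5  6  7  8  9 10 11 12 13 14 15 16 17 18 19 20 21 22
     L  L  W  W  W  W  W  W  L  L  W  W  W  W  W  W  L  L  W  W  W  W  W
Position 22 is W, so the first player wins.

First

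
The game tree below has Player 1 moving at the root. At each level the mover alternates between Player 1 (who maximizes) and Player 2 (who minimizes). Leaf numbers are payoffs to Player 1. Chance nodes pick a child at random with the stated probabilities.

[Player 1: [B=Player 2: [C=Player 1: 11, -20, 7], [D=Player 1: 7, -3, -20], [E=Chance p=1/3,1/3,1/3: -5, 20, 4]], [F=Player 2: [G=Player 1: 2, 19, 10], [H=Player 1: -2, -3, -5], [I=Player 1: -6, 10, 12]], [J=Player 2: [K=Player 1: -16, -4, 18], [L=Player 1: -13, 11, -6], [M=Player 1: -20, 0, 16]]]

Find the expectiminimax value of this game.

C (Player 1): max(11, -20, 7) = 11
D (Player 1): max(7, -3, -20) = 7
E (Chance): 1/3·-5 + 1/3·20 + 1/3·4 = 6.33
B (Player 2): min(11, 7, 6.33) = 6.33
G (Player 1): max(2, 19, 10) = 19
H (Player 1): max(-2, -3, -5) = -2
I (Player 1): max(-6, 10, 12) = 12
F (Player 2): min(19, -2, 12) = -2
K (Player 1): max(-16, -4, 18) = 18
L (Player 1): max(-13, 11, -6) = 11
M (Player 1): max(-20, 0, 16) = 16
J (Player 2): min(18, 11, 16) = 11
Root (Player 1): max(6.33, -2, 11) = 11

11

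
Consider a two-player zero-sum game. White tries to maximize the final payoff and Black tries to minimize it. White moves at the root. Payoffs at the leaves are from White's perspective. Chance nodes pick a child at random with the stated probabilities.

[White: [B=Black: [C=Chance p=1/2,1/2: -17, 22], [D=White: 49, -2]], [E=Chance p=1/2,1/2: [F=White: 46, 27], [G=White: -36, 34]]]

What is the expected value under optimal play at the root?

40

C (Chance): 1/2·-17 + 1/2·22 = 2.5
D (White): max(49, -2) = 49
B (Black): min(2.5, 49) = 2.5
F (White): max(46, 27) = 46
G (White): max(-36, 34) = 34
E (Chance): 1/2·46 + 1/2·34 = 40
Root (White): max(2.5, 40) = 40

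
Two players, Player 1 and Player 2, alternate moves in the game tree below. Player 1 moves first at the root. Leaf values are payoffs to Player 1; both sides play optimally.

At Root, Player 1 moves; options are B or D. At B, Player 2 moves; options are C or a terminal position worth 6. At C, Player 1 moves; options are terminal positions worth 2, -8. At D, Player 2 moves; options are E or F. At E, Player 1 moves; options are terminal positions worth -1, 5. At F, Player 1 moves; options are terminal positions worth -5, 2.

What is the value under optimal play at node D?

E: max(-1, 5) = 5
F: max(-5, 2) = 2
D: min(5, 2) = 2

2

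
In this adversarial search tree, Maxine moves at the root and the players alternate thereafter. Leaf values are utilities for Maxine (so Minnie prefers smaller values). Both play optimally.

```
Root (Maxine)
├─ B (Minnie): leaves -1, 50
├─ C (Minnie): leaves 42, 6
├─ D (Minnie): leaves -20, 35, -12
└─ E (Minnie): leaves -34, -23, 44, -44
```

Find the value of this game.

6

B (Minnie): min(-1, 50) = -1
C (Minnie): min(42, 6) = 6
D (Minnie): min(-20, 35, -12) = -20
E (Minnie): min(-34, -23, 44, -44) = -44
Root (Maxine): max(-1, 6, -20, -44) = 6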